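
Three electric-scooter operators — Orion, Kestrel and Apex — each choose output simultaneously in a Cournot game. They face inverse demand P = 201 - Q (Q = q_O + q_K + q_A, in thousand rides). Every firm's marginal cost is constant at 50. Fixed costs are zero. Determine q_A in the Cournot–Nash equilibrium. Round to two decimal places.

37.75

A representative firm's profit is π_i = q_i(201 - Q) - 50q_i.
First-order condition (treating rivals' output as given): 151 - 2q_i - Σ_{j≠i} q_j = 0.
With identical firms every q_j equals q_i, so Σ_{j≠i} q_j = 2q_i and 151 = 4q_i, giving q_i = 151/4.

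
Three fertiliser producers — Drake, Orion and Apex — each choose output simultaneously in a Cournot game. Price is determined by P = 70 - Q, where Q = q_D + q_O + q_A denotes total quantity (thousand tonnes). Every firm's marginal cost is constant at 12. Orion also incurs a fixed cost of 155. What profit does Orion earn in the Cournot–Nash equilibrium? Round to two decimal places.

55.25

Each firm earns π_i = (70 - Q)q_i - 12q_i.
First-order condition (treating rivals' output as given): 58 - 2q_i - Σ_{j≠i} q_j = 0.
With identical firms every q_j equals q_i, so Σ_{j≠i} q_j = 2q_i and 58 = 4q_i, giving q_i = 29/2.
Price P = 70 - 87/2 = 53/2.
Orion's profit: (53/2 - 12)·(29/2) - 155 = 221/4.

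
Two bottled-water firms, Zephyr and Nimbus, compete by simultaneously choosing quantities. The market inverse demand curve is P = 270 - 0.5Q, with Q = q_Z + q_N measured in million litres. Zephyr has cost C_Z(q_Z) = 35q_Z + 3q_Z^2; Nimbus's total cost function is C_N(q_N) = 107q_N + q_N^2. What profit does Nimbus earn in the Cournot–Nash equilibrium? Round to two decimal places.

3649.48

Zephyr's profit: π_Z = (270 - 0.5Q)q_Z - (35q_Z + 3q_Z²). Setting ∂π_Z/∂q_Z = 0: 235 - 7q_Z - (1/2)(q_N) = 0.
Nimbus's first-order condition: 163 - 3q_N - (1/2)(q_Z) = 0.
Best responses: q_Z = (235 - (1/2)q_N)/7, q_N = (163 - (1/2)q_Z)/3.
Substituting one into the other gives q_Z = 30.0482 and q_N = 49.3253.
Price P = 270 - (1/2)·79.3735 = 230.3133.
Nimbus's profit: 230.3133·49.3253 - 107·49.3253 - 49.3253² = 3649.4780.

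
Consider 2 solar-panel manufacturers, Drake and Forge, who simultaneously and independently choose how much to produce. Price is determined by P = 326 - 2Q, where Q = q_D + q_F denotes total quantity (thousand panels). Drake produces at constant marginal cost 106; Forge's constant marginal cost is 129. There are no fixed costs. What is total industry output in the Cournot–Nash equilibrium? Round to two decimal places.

Drake's profit: π_D = (326 - 2Q)q_D - (106q_D). Setting ∂π_D/∂q_D = 0: 220 - 4q_D - 2(q_F) = 0.
Forge's first-order condition: 197 - 4q_F - 2(q_D) = 0.
So q_D = (220 - 2q_F)/4 and q_F = (197 - 2q_D)/4.
Substituting one into the other gives q_D = 81/2 and q_F = 29.
Total output Q = 81/2 + 29 = 139/2.

69.50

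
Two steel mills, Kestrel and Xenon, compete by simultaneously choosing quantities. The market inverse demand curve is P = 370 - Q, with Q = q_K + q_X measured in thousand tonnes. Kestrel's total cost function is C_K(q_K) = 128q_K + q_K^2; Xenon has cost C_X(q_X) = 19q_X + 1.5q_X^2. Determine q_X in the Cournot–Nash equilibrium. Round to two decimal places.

Kestrel's profit: π_K = (370 - Q)q_K - (128q_K + q_K²). Setting ∂π_K/∂q_K = 0: 242 - 4q_K - (q_X) = 0.
Xenon's profit: π_X = (370 - Q)q_X - (19q_X + (3/2)q_X²). Setting ∂π_X/∂q_X = 0: 351 - 5q_X - (q_K) = 0.
Best responses: q_K = (242 - q_X)/4, q_X = (351 - q_K)/5.
Solving the pair: q_K = 859/19, q_X = 1162/19.

61.16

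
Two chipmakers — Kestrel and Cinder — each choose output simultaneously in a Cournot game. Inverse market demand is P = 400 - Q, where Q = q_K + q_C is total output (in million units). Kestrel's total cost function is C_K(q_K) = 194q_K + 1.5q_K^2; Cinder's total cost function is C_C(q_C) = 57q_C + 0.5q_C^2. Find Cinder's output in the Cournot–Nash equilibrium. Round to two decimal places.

Kestrel's profit: π_K = (400 - Q)q_K - (194q_K + (3/2)q_K²). Setting ∂π_K/∂q_K = 0: 206 - 5q_K - (q_C) = 0.
Cinder's profit: π_C = (400 - Q)q_C - (57q_C + (1/2)q_C²). Setting ∂π_C/∂q_C = 0: 343 - 3q_C - (q_K) = 0.
Best responses: q_K = (206 - q_C)/5, q_C = (343 - q_K)/3.
Solving the pair: q_K = 275/14, q_C = 1509/14.

107.79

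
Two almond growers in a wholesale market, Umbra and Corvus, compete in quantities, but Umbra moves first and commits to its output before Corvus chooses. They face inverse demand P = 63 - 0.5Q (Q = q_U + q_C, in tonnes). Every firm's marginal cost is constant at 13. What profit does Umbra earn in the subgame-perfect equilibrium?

625

Solve by backward induction. Given q_U, the follower Corvus maximises π_C = (63 - (1/2)q_U - (1/2)q_C)q_C - 13q_C.
∂π_C/∂q_C = 50 - (1/2)q_U - q_C = 0 gives the reaction function q_C = (50 - (1/2)q_U).
Umbra substitutes q_C(q_U) into its own profit: π_U = q_U(63 - (1/2)q_U - (50 - (1/2)q_U)/2) - 13q_U = (38 - (1/4)q_U)q_U - 13q_U.
Leader FOC: 25 - (1/2)q_U = 0, so q_U = 50.
Then q_C = (50 - (1/2)·50) = 25.
Price P = 63 - (1/2)·75 = 51/2.
Umbra's profit: (51/2 - 13)·50 = 625.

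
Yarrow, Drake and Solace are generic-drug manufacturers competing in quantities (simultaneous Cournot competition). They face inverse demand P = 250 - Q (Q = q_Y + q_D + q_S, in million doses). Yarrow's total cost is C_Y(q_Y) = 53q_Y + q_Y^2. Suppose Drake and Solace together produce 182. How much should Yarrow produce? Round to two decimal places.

With rivals' combined output fixed at 182, Yarrow's profit is π_Y = (250 - 182 - q_Y)q_Y - (53q_Y + q_Y²) = (68 - q_Y)q_Y - (53q_Y + q_Y²).
∂π_Y/∂q_Y = 15 - 4q_Y = 0, so q_Y = 15/4.

3.75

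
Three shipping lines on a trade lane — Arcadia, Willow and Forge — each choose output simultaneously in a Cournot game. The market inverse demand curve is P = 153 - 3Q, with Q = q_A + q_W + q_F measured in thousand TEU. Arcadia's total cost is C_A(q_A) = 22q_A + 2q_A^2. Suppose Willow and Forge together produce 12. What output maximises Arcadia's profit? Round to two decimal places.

With rivals' combined output fixed at 12, Arcadia's profit is π_A = (153 - 3·12 - 3q_A)q_A - (22q_A + 2q_A²) = (117 - 3q_A)q_A - (22q_A + 2q_A²).
∂π_A/∂q_A = 95 - 10q_A = 0, so q_A = 19/2.

9.50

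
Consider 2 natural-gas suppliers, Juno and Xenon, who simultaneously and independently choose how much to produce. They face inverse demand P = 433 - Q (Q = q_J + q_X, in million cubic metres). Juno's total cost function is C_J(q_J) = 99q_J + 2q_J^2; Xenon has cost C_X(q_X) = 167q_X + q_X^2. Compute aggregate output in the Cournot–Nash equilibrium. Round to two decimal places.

Juno's profit: π_J = (433 - Q)q_J - (99q_J + 2q_J²). Setting ∂π_J/∂q_J = 0: 334 - 6q_J - (q_X) = 0.
Xenon's first-order condition: 266 - 4q_X - (q_J) = 0.
So q_J = (334 - q_X)/6 and q_X = (266 - q_J)/4.
Substituting one into the other gives q_J = 1070/23 and q_X = 1262/23.
Total output Q = 1070/23 + 1262/23 = 101.3913.

101.39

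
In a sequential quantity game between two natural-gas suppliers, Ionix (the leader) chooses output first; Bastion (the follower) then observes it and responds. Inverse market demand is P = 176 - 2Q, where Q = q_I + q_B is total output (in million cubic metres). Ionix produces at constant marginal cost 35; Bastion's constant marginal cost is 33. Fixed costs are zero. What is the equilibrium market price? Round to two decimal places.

The follower Bastion best-responds to any q_I: π_B = (176 - 2Q)q_B - 33q_B.
∂π_B/∂q_B = 143 - 2q_I - 4q_B = 0 gives the reaction function q_B = (143 - 2q_I)/4.
Ionix substitutes q_B(q_I) into its own profit: π_I = q_I(176 - 2q_I - (143 - 2q_I)/2) - 35q_I = (209/2 - q_I)q_I - 35q_I.
Maximising: ∂π_I/∂q_I = 139/2 - 2q_I = 0, giving q_I = 139/4.
Then q_B = (143 - 2·(139/4))/4 = 147/8.
Total output Q = 425/8, so price P = 176 - 2·(425/8) = 279/4.

69.75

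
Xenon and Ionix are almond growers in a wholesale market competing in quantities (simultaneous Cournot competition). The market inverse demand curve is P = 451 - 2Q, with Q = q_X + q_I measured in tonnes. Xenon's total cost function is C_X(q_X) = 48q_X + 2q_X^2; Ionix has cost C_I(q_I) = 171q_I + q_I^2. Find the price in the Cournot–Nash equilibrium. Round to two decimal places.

301.36

Xenon's profit: π_X = (451 - 2Q)q_X - (48q_X + 2q_X²). Setting ∂π_X/∂q_X = 0: 403 - 8q_X - 2(q_I) = 0.
Ionix's profit: π_I = (451 - 2Q)q_I - (171q_I + q_I²). Setting ∂π_I/∂q_I = 0: 280 - 6q_I - 2(q_X) = 0.
Rearranging gives the reaction functions q_X = (403 - 2q_I)/8 and q_I = (280 - 2q_X)/6.
Solving the pair: q_X = 929/22, q_I = 717/22.
Total output Q = 823/11, so price P = 451 - 2·(823/11) = 301.3636.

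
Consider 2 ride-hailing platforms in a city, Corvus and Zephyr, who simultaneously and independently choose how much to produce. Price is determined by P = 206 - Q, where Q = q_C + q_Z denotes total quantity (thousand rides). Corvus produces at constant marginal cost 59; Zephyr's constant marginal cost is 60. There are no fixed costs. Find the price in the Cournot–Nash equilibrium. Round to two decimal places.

Corvus's profit: π_C = (206 - Q)q_C - (59q_C). Setting ∂π_C/∂q_C = 0: 147 - 2q_C - (q_Z) = 0.
Zephyr's first-order condition: 146 - 2q_Z - (q_C) = 0.
So q_C = (147 - q_Z)/2 and q_Z = (146 - q_C)/2.
Solving the pair: q_C = 148/3, q_Z = 145/3.
Total output Q = 293/3, so price P = 206 - 293/3 = 325/3.

108.33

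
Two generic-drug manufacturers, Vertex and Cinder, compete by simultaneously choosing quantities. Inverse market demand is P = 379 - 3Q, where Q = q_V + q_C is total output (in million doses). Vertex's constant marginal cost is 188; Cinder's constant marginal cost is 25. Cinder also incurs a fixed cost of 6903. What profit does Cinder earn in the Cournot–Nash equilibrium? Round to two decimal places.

Vertex's profit: π_V = (379 - 3Q)q_V - (188q_V). Setting ∂π_V/∂q_V = 0: 191 - 6q_V - 3(q_C) = 0.
Cinder's profit: π_C = (379 - 3Q)q_C - (25q_C). Setting ∂π_C/∂q_C = 0: 354 - 6q_C - 3(q_V) = 0.
Best responses: q_V = (191 - 3q_C)/6, q_C = (354 - 3q_V)/6.
Solving the pair: q_V = 28/9, q_C = 517/9.
Price P = 379 - 3·(545/9) = 592/3.
Cinder's profit: (592/3 - 25)·(517/9) - 6903 = 2996.5926.

2996.59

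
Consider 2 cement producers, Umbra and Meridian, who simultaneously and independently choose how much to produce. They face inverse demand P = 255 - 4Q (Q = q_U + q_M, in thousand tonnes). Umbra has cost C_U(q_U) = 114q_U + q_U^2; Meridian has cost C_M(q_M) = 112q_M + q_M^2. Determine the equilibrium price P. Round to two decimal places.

Umbra's profit: π_U = (255 - 4Q)q_U - (114q_U + q_U²). Setting ∂π_U/∂q_U = 0: 141 - 10q_U - 4(q_M) = 0.
Meridian's profit: π_M = (255 - 4Q)q_M - (112q_M + q_M²). Setting ∂π_M/∂q_M = 0: 143 - 10q_M - 4(q_U) = 0.
Rearranging gives the reaction functions q_U = (141 - 4q_M)/10 and q_M = (143 - 4q_U)/10.
Solving the pair: q_U = 419/42, q_M = 433/42.
Total output Q = 142/7, so price P = 255 - 4·(142/7) = 1217/7.

173.86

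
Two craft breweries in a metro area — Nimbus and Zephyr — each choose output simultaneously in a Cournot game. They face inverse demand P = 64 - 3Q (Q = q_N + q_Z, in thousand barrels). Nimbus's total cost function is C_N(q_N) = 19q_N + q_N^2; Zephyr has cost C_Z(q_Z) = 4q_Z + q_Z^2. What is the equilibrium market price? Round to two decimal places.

Nimbus's profit: π_N = (64 - 3Q)q_N - (19q_N + q_N²). Setting ∂π_N/∂q_N = 0: 45 - 8q_N - 3(q_Z) = 0.
Zephyr's profit: π_Z = (64 - 3Q)q_Z - (4q_Z + q_Z²). Setting ∂π_Z/∂q_Z = 0: 60 - 8q_Z - 3(q_N) = 0.
Best responses: q_N = (45 - 3q_Z)/8, q_Z = (60 - 3q_N)/8.
Solving the pair: q_N = 36/11, q_Z = 69/11.
Total output Q = 105/11, so price P = 64 - 3·(105/11) = 389/11.

35.36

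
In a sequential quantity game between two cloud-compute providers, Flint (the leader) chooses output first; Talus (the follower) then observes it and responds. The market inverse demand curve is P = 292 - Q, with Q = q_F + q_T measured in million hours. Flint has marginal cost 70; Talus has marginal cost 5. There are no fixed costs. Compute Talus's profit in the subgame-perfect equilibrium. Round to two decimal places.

Solve by backward induction. Given q_F, the follower Talus maximises π_T = (292 - q_F - q_T)q_T - 5q_T.
∂π_T/∂q_T = 287 - q_F - 2q_T = 0 gives the reaction function q_T = (287 - q_F)/2.
Flint substitutes q_T(q_F) into its own profit: π_F = q_F(292 - q_F - (287 - q_F)/2) - 70q_F = (297/2 - (1/2)q_F)q_F - 70q_F.
Leader FOC: 157/2 - q_F = 0, so q_F = 157/2.
Then q_T = (287 - 157/2)/2 = 417/4.
Price P = 292 - 731/4 = 437/4.
Talus's profit: (437/4 - 5)·(417/4) = 10868.0625.

10868.06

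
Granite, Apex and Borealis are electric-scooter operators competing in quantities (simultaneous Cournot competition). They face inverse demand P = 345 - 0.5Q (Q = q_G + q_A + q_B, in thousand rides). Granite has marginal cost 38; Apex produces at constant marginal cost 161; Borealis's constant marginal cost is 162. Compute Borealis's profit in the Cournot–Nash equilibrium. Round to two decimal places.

Granite's profit: π_G = (345 - 0.5Q)q_G - (38q_G). Setting ∂π_G/∂q_G = 0: 307 - q_G - (1/2)(q_A + q_B) = 0.
Apex's profit: π_A = (345 - 0.5Q)q_A - (161q_A). Setting ∂π_A/∂q_A = 0: 184 - q_A - (1/2)(q_G + q_B) = 0.
Borealis's profit: π_B = (345 - 0.5Q)q_B - (162q_B). Setting ∂π_B/∂q_B = 0: 183 - q_B - (1/2)(q_G + q_A) = 0.
Adding the 3 conditions: 674 − Q − Q = 0, i.e. Q = 337.
Back-substituting: q_G = (307 − 337/2)/(1/2) = 277, q_A = (184 − 337/2)/(1/2) = 31, q_B = (183 − 337/2)/(1/2) = 29.
Price P = 345 - (1/2)·337 = 353/2.
Borealis's profit: (353/2 - 162)·29 = 841/2.

420.50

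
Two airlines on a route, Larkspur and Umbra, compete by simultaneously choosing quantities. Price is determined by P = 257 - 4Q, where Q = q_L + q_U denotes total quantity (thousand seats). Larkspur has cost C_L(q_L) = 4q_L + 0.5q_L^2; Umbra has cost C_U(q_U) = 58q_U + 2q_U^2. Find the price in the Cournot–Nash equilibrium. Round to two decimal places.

Larkspur's profit: π_L = (257 - 4Q)q_L - (4q_L + (1/2)q_L²). Setting ∂π_L/∂q_L = 0: 253 - 9q_L - 4(q_U) = 0.
Umbra's profit: π_U = (257 - 4Q)q_U - (58q_U + 2q_U²). Setting ∂π_U/∂q_U = 0: 199 - 12q_U - 4(q_L) = 0.
So q_L = (253 - 4q_U)/9 and q_U = (199 - 4q_L)/12.
Solving the pair: q_L = 560/23, q_U = 779/92.
Total output Q = 32.8152, so price P = 257 - 4·32.8152 = 125.7391.

125.74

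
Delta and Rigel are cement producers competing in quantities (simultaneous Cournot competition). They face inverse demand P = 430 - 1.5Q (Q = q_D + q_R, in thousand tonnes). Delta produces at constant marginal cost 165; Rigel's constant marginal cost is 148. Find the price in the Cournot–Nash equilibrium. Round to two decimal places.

Delta's profit: π_D = (430 - 1.5Q)q_D - (165q_D). Setting ∂π_D/∂q_D = 0: 265 - 3q_D - (3/2)(q_R) = 0.
Rigel's profit: π_R = (430 - 1.5Q)q_R - (148q_R). Setting ∂π_R/∂q_R = 0: 282 - 3q_R - (3/2)(q_D) = 0.
Best responses: q_D = (265 - (3/2)q_R)/3, q_R = (282 - (3/2)q_D)/3.
Solving the pair: q_D = 496/9, q_R = 598/9.
Total output Q = 1094/9, so price P = 430 - (3/2)·(1094/9) = 743/3.

247.67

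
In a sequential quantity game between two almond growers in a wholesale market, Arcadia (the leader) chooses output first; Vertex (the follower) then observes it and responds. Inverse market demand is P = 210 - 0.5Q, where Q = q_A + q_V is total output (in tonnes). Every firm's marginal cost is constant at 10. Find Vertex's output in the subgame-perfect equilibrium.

The follower Vertex best-responds to any q_A: π_V = (210 - 0.5Q)q_V - 10q_V.
∂π_V/∂q_V = 200 - (1/2)q_A - q_V = 0 gives the reaction function q_V = (200 - (1/2)q_A).
The leader anticipates this reaction. Substituting into P = 210 - 0.5Q gives P = 110 - (1/4)q_A, so π_A = (110 - (1/4)q_A)q_A - 10q_A.
The leader's first-order condition 100 - (1/2)q_A = 0 yields q_A = 200.
Then q_V = (200 - (1/2)·200) = 100.

100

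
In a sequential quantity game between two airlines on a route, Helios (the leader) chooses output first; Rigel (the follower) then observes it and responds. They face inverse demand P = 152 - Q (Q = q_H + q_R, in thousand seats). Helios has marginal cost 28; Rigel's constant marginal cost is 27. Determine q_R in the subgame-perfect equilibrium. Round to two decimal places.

31.75

Solve by backward induction. Given q_H, the follower Rigel maximises π_R = (152 - q_H - q_R)q_R - 27q_R.
Setting the follower's marginal profit to zero, 125 - q_H - 2q_R = 0, i.e. q_R = (125 - q_H)/2.
Helios substitutes q_R(q_H) into its own profit: π_H = q_H(152 - q_H - (125 - q_H)/2) - 28q_H = (179/2 - (1/2)q_H)q_H - 28q_H.
Maximising: ∂π_H/∂q_H = 123/2 - q_H = 0, giving q_H = 123/2.
Then q_R = (125 - 123/2)/2 = 127/4.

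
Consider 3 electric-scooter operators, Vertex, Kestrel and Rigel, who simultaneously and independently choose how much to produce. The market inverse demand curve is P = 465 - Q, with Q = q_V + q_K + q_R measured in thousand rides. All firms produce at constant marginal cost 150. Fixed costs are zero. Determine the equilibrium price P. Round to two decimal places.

A representative firm's profit is π_i = q_i(465 - Q) - 150q_i.
Setting ∂π_i/∂q_i = 0 with rivals' quantities fixed: 315 - 2q_i - Σ_{j≠i} q_j = 0.
With identical firms every q_j equals q_i, so Σ_{j≠i} q_j = 2q_i and 315 = 4q_i, giving q_i = 315/4.
Total output Q = 945/4, so price P = 465 - 945/4 = 915/4.

228.75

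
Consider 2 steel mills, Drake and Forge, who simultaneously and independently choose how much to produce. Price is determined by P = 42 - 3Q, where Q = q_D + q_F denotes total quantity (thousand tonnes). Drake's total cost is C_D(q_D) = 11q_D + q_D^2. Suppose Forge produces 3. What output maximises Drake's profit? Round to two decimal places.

2.75

With the rival's output fixed at 3, Drake's profit is π_D = (42 - 3·3 - 3q_D)q_D - (11q_D + q_D²) = (33 - 3q_D)q_D - (11q_D + q_D²).
∂π_D/∂q_D = 22 - 8q_D = 0, so q_D = 11/4.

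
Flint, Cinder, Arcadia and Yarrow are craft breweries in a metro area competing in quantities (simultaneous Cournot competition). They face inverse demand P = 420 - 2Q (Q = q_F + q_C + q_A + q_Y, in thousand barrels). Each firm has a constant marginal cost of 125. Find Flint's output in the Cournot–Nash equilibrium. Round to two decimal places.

A representative firm's profit is π_i = q_i(420 - 2Q) - 125q_i.
Setting ∂π_i/∂q_i = 0 with rivals' quantities fixed: 295 - 4q_i - 2·Σ_{j≠i} q_j = 0.
By symmetry each firm produces the same amount; substituting Σ_{j≠i} q_j = 3q_i yields q_i = 295/10 = 59/2.

29.50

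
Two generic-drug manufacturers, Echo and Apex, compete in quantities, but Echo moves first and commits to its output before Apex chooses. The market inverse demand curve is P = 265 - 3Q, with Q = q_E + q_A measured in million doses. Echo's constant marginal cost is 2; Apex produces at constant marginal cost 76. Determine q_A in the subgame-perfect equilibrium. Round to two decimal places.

The follower Apex best-responds to any q_E: π_A = (265 - 3Q)q_A - 76q_A.
Follower FOC: 189 - 3q_E - 6q_A = 0, so q_A(q_E) = (189 - 3q_E)/6.
The leader anticipates this reaction. Substituting into P = 265 - 3Q gives P = 341/2 - (3/2)q_E, so π_E = (341/2 - (3/2)q_E)q_E - 2q_E.
Leader FOC: 337/2 - 3q_E = 0, so q_E = 337/6.
Then q_A = (189 - 3·(337/6))/6 = 41/12.

3.42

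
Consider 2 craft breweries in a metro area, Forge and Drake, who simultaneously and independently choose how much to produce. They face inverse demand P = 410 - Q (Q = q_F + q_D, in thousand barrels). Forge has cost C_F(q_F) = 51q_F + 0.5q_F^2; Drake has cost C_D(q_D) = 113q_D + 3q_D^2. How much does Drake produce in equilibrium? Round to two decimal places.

Forge's profit: π_F = (410 - Q)q_F - (51q_F + (1/2)q_F²). Setting ∂π_F/∂q_F = 0: 359 - 3q_F - (q_D) = 0.
Drake's first-order condition: 297 - 8q_D - (q_F) = 0.
Best responses: q_F = (359 - q_D)/3, q_D = (297 - q_F)/8.
Substituting one into the other gives q_F = 111.9565 and q_D = 532/23.

23.13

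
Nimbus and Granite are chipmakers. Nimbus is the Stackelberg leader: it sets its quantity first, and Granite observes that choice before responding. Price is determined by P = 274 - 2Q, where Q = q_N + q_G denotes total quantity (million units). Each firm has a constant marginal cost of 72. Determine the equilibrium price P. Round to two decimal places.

122.50

The follower Granite best-responds to any q_N: π_G = (274 - 2Q)q_G - 72q_G.
Setting the follower's marginal profit to zero, 202 - 2q_N - 4q_G = 0, i.e. q_G = (202 - 2q_N)/4.
Nimbus substitutes q_G(q_N) into its own profit: π_N = q_N(274 - 2q_N - (202 - 2q_N)/2) - 72q_N = (173 - q_N)q_N - 72q_N.
The leader's first-order condition 101 - 2q_N = 0 yields q_N = 101/2.
Then q_G = (202 - 2·(101/2))/4 = 101/4.
Total output Q = 303/4, so price P = 274 - 2·(303/4) = 245/2.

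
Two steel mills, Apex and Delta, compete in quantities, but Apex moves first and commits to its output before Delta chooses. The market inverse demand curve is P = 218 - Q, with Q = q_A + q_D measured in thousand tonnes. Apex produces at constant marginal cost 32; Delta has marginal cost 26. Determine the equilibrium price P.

77

The follower Delta best-responds to any q_A: π_D = (218 - Q)q_D - 26q_D.
Setting the follower's marginal profit to zero, 192 - q_A - 2q_D = 0, i.e. q_D = (192 - q_A)/2.
Apex substitutes q_D(q_A) into its own profit: π_A = q_A(218 - q_A - (192 - q_A)/2) - 32q_A = (122 - (1/2)q_A)q_A - 32q_A.
Maximising: ∂π_A/∂q_A = 90 - q_A = 0, giving q_A = 90.
Then q_D = (192 - 90)/2 = 51.
Total output Q = 141, so price P = 218 - 141 = 77.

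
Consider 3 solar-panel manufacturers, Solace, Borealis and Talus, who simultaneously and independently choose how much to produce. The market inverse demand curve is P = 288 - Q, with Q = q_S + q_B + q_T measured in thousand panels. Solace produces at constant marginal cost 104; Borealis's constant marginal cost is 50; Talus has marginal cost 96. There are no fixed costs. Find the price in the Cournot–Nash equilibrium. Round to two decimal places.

134.50

Solace's profit: π_S = (288 - Q)q_S - (104q_S). Setting ∂π_S/∂q_S = 0: 184 - 2q_S - (q_B + q_T) = 0.
Borealis's first-order condition: 238 - 2q_B - (q_S + q_T) = 0.
Talus's profit: π_T = (288 - Q)q_T - (96q_T). Setting ∂π_T/∂q_T = 0: 192 - 2q_T - (q_S + q_B) = 0.
Summing all 3 equations gives 614 − 4Q = 0, hence Q = 307/2.
Back-substituting: q_S = (184 − 307/2) = 61/2, q_B = (238 − 307/2) = 169/2, q_T = (192 − 307/2) = 77/2.
Total output Q = 307/2, so price P = 288 - 307/2 = 269/2.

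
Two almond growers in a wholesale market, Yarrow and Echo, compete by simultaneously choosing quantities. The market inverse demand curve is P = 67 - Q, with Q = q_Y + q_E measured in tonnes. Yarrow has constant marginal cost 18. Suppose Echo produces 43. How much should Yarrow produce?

3

With the rival's output fixed at 43, Yarrow's profit is π_Y = (67 - 43 - q_Y)q_Y - (18q_Y) = (24 - q_Y)q_Y - (18q_Y).
∂π_Y/∂q_Y = 6 - 2q_Y = 0, so q_Y = 3.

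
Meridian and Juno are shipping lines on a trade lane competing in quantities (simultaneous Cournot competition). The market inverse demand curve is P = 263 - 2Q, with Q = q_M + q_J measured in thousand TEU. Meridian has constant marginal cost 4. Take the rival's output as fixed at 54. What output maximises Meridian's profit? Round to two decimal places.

37.75

With the rival's output fixed at 54, Meridian's profit is π_M = (263 - 2·54 - 2q_M)q_M - (4q_M) = (155 - 2q_M)q_M - (4q_M).
∂π_M/∂q_M = 151 - 4q_M = 0, so q_M = 151/4.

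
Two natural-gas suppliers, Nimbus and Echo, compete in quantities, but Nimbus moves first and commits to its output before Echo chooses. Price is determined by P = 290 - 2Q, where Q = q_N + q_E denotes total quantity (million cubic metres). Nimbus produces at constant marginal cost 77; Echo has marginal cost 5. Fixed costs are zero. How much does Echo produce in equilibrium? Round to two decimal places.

The follower Echo best-responds to any q_N: π_E = (290 - 2Q)q_E - 5q_E.
∂π_E/∂q_E = 285 - 2q_N - 4q_E = 0 gives the reaction function q_E = (285 - 2q_N)/4.
Nimbus substitutes q_E(q_N) into its own profit: π_N = q_N(290 - 2q_N - (285 - 2q_N)/2) - 77q_N = (295/2 - q_N)q_N - 77q_N.
Leader FOC: 141/2 - 2q_N = 0, so q_N = 141/4.
Then q_E = (285 - 2·(141/4))/4 = 429/8.

53.63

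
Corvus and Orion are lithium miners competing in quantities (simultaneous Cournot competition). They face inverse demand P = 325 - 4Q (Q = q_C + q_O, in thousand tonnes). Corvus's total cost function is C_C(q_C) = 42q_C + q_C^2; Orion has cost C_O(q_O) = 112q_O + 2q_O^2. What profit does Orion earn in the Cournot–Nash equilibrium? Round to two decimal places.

552.52

Corvus's profit: π_C = (325 - 4Q)q_C - (42q_C + q_C²). Setting ∂π_C/∂q_C = 0: 283 - 10q_C - 4(q_O) = 0.
Orion's profit: π_O = (325 - 4Q)q_O - (112q_O + 2q_O²). Setting ∂π_O/∂q_O = 0: 213 - 12q_O - 4(q_C) = 0.
So q_C = (283 - 4q_O)/10 and q_O = (213 - 4q_C)/12.
Solving the pair: q_C = 318/13, q_O = 499/52.
Price P = 325 - 4·(1771/52) = 188.7692.
Orion's profit: 188.7692·(499/52) - 112·(499/52) - 2(499/52)² = 552.5170.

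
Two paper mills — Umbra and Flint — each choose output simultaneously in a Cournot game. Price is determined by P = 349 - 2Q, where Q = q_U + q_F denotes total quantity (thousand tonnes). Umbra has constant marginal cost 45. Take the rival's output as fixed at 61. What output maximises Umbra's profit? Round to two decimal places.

With the rival's output fixed at 61, Umbra's profit is π_U = (349 - 2·61 - 2q_U)q_U - (45q_U) = (227 - 2q_U)q_U - (45q_U).
∂π_U/∂q_U = 182 - 4q_U = 0, so q_U = 91/2.

45.50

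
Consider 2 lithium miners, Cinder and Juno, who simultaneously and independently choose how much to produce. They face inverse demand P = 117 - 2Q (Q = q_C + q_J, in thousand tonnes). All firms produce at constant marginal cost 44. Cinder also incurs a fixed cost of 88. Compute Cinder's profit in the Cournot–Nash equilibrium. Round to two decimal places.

208.06

Each firm earns π_i = (117 - 2Q)q_i - 44q_i.
Setting ∂π_i/∂q_i = 0 with rivals' quantities fixed: 73 - 4q_i - 2q_j = 0.
By symmetry each firm produces the same amount; substituting q_j = q_i yields q_i = 73/6.
Price P = 117 - 2·(73/3) = 205/3.
Cinder's profit: (205/3 - 44)·(73/6) - 88 = 208.0556.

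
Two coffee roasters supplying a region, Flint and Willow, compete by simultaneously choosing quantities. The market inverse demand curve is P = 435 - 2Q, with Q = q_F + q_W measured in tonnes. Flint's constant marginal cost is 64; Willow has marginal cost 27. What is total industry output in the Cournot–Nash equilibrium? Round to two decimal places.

Flint's profit: π_F = (435 - 2Q)q_F - (64q_F). Setting ∂π_F/∂q_F = 0: 371 - 4q_F - 2(q_W) = 0.
Willow's first-order condition: 408 - 4q_W - 2(q_F) = 0.
So q_F = (371 - 2q_W)/4 and q_W = (408 - 2q_F)/4.
Solving the pair: q_F = 167/3, q_W = 445/6.
Total output Q = 167/3 + 445/6 = 779/6.

129.83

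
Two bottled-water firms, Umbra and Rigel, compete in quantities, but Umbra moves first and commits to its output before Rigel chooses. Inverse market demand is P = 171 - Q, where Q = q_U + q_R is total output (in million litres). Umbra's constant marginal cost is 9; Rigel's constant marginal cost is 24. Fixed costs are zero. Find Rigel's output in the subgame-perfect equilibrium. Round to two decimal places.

Solve by backward induction. Given q_U, the follower Rigel maximises π_R = (171 - q_U - q_R)q_R - 24q_R.
Follower FOC: 147 - q_U - 2q_R = 0, so q_R(q_U) = (147 - q_U)/2.
The leader anticipates this reaction. Substituting into P = 171 - Q gives P = 195/2 - (1/2)q_U, so π_U = (195/2 - (1/2)q_U)q_U - 9q_U.
Leader FOC: 177/2 - q_U = 0, so q_U = 177/2.
Then q_R = (147 - 177/2)/2 = 117/4.

29.25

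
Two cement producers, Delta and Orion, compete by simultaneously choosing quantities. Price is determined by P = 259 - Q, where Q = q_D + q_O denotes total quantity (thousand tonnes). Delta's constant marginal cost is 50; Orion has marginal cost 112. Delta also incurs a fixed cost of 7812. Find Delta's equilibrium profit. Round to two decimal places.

348.11

Delta's profit: π_D = (259 - Q)q_D - (50q_D). Setting ∂π_D/∂q_D = 0: 209 - 2q_D - (q_O) = 0.
Orion's first-order condition: 147 - 2q_O - (q_D) = 0.
Rearranging gives the reaction functions q_D = (209 - q_O)/2 and q_O = (147 - q_D)/2.
Substituting one into the other gives q_D = 271/3 and q_O = 85/3.
Price P = 259 - 356/3 = 421/3.
Delta's profit: (421/3 - 50)·(271/3) - 7812 = 348.1111.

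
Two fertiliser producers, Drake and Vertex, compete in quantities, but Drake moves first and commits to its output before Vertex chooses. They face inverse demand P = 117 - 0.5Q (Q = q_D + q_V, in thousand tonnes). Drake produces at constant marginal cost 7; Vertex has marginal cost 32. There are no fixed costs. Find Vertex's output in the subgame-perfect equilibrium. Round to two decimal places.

The follower Vertex best-responds to any q_D: π_V = (117 - 0.5Q)q_V - 32q_V.
Setting the follower's marginal profit to zero, 85 - (1/2)q_D - q_V = 0, i.e. q_V = (85 - (1/2)q_D).
The leader anticipates this reaction. Substituting into P = 117 - 0.5Q gives P = 149/2 - (1/4)q_D, so π_D = (149/2 - (1/4)q_D)q_D - 7q_D.
Leader FOC: 135/2 - (1/2)q_D = 0, so q_D = 135.
Then q_V = (85 - (1/2)·135) = 35/2.

17.50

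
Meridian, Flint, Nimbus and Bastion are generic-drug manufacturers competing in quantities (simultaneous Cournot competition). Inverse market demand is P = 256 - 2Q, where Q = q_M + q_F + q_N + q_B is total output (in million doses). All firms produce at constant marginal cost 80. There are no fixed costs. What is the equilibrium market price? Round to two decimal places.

Each firm earns π_i = (256 - 2Q)q_i - 80q_i.
First-order condition (treating rivals' output as given): 176 - 4q_i - 2·Σ_{j≠i} q_j = 0.
With identical firms every q_j equals q_i, so Σ_{j≠i} q_j = 3q_i and 176 = 10q_i, giving q_i = 88/5.
Total output Q = 352/5, so price P = 256 - 2·(352/5) = 576/5.

115.20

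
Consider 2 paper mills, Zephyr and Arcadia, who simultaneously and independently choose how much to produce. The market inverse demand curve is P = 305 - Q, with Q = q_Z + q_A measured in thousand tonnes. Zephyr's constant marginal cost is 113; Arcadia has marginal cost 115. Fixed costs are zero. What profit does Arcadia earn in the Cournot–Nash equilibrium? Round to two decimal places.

Zephyr's profit: π_Z = (305 - Q)q_Z - (113q_Z). Setting ∂π_Z/∂q_Z = 0: 192 - 2q_Z - (q_A) = 0.
Arcadia's profit: π_A = (305 - Q)q_A - (115q_A). Setting ∂π_A/∂q_A = 0: 190 - 2q_A - (q_Z) = 0.
So q_Z = (192 - q_A)/2 and q_A = (190 - q_Z)/2.
Substituting one into the other gives q_Z = 194/3 and q_A = 188/3.
Price P = 305 - 382/3 = 533/3.
Arcadia's profit: (533/3 - 115)·(188/3) = 3927.1111.

3927.11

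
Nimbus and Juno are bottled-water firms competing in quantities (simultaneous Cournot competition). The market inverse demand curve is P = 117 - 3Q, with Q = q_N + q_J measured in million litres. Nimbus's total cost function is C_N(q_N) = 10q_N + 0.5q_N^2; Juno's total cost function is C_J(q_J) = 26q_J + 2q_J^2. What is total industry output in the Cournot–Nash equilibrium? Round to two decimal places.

Nimbus's profit: π_N = (117 - 3Q)q_N - (10q_N + (1/2)q_N²). Setting ∂π_N/∂q_N = 0: 107 - 7q_N - 3(q_J) = 0.
Juno's first-order condition: 91 - 10q_J - 3(q_N) = 0.
Best responses: q_N = (107 - 3q_J)/7, q_J = (91 - 3q_N)/10.
Substituting one into the other gives q_N = 797/61 and q_J = 316/61.
Total output Q = 797/61 + 316/61 = 1113/61.

18.25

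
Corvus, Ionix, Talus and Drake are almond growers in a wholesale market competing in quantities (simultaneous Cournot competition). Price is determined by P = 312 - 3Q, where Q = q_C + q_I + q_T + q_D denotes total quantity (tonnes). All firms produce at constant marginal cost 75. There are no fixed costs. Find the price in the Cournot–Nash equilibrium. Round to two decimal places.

122.40

A representative firm's profit is π_i = q_i(312 - 3Q) - 75q_i.
Setting ∂π_i/∂q_i = 0 with rivals' quantities fixed: 237 - 6q_i - 3·Σ_{j≠i} q_j = 0.
With identical firms every q_j equals q_i, so Σ_{j≠i} q_j = 3q_i and 237 = 15q_i, giving q_i = 79/5.
Total output Q = 316/5, so price P = 312 - 3·(316/5) = 612/5.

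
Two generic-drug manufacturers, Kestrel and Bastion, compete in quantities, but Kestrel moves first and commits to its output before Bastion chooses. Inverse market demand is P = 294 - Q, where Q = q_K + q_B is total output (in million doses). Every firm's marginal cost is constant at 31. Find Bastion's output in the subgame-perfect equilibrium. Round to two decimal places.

The follower Bastion best-responds to any q_K: π_B = (294 - Q)q_B - 31q_B.
∂π_B/∂q_B = 263 - q_K - 2q_B = 0 gives the reaction function q_B = (263 - q_K)/2.
Kestrel substitutes q_B(q_K) into its own profit: π_K = q_K(294 - q_K - (263 - q_K)/2) - 31q_K = (325/2 - (1/2)q_K)q_K - 31q_K.
Maximising: ∂π_K/∂q_K = 263/2 - q_K = 0, giving q_K = 263/2.
Then q_B = (263 - 263/2)/2 = 263/4.

65.75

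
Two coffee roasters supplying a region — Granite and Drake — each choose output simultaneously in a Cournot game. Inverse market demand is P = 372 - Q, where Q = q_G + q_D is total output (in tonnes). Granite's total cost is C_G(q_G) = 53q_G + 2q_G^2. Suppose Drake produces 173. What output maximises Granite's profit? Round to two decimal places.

With the rival's output fixed at 173, Granite's profit is π_G = (372 - 173 - q_G)q_G - (53q_G + 2q_G²) = (199 - q_G)q_G - (53q_G + 2q_G²).
∂π_G/∂q_G = 146 - 6q_G = 0, so q_G = 73/3.

24.33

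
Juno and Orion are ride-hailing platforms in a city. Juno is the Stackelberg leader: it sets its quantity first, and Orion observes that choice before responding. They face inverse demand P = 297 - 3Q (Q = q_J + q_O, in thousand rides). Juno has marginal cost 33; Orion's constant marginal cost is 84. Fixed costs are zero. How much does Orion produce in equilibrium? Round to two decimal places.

Solve by backward induction. Given q_J, the follower Orion maximises π_O = (297 - 3q_J - 3q_O)q_O - 84q_O.
Setting the follower's marginal profit to zero, 213 - 3q_J - 6q_O = 0, i.e. q_O = (213 - 3q_J)/6.
The leader anticipates this reaction. Substituting into P = 297 - 3Q gives P = 381/2 - (3/2)q_J, so π_J = (381/2 - (3/2)q_J)q_J - 33q_J.
Maximising: ∂π_J/∂q_J = 315/2 - 3q_J = 0, giving q_J = 105/2.
Then q_O = (213 - 3·(105/2))/6 = 37/4.

9.25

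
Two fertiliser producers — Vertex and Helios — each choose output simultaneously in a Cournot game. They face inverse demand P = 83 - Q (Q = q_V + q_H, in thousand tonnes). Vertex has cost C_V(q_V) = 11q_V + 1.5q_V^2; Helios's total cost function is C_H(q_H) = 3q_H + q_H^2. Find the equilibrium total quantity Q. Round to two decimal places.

28.21

Vertex's profit: π_V = (83 - Q)q_V - (11q_V + (3/2)q_V²). Setting ∂π_V/∂q_V = 0: 72 - 5q_V - (q_H) = 0.
Helios's first-order condition: 80 - 4q_H - (q_V) = 0.
So q_V = (72 - q_H)/5 and q_H = (80 - q_V)/4.
Solving the pair: q_V = 208/19, q_H = 328/19.
Total output Q = 208/19 + 328/19 = 536/19.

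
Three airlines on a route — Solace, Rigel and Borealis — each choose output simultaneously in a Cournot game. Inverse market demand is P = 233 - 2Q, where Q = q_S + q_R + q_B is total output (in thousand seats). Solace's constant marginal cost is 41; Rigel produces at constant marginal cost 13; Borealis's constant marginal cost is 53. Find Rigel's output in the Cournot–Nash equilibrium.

36

Solace's profit: π_S = (233 - 2Q)q_S - (41q_S). Setting ∂π_S/∂q_S = 0: 192 - 4q_S - 2(q_R + q_B) = 0.
Rigel's profit: π_R = (233 - 2Q)q_R - (13q_R). Setting ∂π_R/∂q_R = 0: 220 - 4q_R - 2(q_S + q_B) = 0.
Borealis's first-order condition: 180 - 4q_B - 2(q_S + q_R) = 0.
Adding the 3 first-order conditions: 592 − 8Q = 0, so Q = 74.
Back-substituting: q_S = (192 − 148)/2 = 22, q_R = (220 − 148)/2 = 36, q_B = (180 − 148)/2 = 16.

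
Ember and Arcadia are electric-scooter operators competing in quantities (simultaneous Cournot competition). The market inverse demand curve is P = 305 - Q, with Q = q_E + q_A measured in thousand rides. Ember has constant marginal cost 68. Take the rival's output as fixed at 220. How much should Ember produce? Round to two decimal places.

With the rival's output fixed at 220, Ember's profit is π_E = (305 - 220 - q_E)q_E - (68q_E) = (85 - q_E)q_E - (68q_E).
∂π_E/∂q_E = 17 - 2q_E = 0, so q_E = 17/2.

8.50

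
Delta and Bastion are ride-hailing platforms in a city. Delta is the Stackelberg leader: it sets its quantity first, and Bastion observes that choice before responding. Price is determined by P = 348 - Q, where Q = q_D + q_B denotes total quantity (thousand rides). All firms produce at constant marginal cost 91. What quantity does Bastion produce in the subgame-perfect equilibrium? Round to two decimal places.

64.25

Solve by backward induction. Given q_D, the follower Bastion maximises π_B = (348 - q_D - q_B)q_B - 91q_B.
Follower FOC: 257 - q_D - 2q_B = 0, so q_B(q_D) = (257 - q_D)/2.
Delta substitutes q_B(q_D) into its own profit: π_D = q_D(348 - q_D - (257 - q_D)/2) - 91q_D = (439/2 - (1/2)q_D)q_D - 91q_D.
Maximising: ∂π_D/∂q_D = 257/2 - q_D = 0, giving q_D = 257/2.
Then q_B = (257 - 257/2)/2 = 257/4.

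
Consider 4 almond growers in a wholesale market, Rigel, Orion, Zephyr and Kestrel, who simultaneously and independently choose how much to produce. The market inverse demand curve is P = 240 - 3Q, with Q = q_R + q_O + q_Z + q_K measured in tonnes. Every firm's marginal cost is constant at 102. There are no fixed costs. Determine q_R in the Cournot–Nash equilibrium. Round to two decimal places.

9.20

Each firm earns π_i = (240 - 3Q)q_i - 102q_i.
First-order condition (treating rivals' output as given): 138 - 6q_i - 3·Σ_{j≠i} q_j = 0.
With identical firms every q_j equals q_i, so Σ_{j≠i} q_j = 3q_i and 138 = 15q_i, giving q_i = 46/5.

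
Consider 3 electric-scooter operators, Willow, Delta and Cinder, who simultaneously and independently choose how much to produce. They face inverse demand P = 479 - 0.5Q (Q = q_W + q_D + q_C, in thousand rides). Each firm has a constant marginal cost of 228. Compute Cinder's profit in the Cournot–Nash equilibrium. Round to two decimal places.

A representative firm's profit is π_i = q_i(479 - 0.5Q) - 228q_i.
Setting ∂π_i/∂q_i = 0 with rivals' quantities fixed: 251 - q_i - (1/2)·Σ_{j≠i} q_j = 0.
By symmetry each firm produces the same amount; substituting Σ_{j≠i} q_j = 2q_i yields q_i = 251/2.
Price P = 479 - (1/2)·(753/2) = 1163/4.
Cinder's profit: (1163/4 - 228)·(251/2) = 7875.1250.

7875.13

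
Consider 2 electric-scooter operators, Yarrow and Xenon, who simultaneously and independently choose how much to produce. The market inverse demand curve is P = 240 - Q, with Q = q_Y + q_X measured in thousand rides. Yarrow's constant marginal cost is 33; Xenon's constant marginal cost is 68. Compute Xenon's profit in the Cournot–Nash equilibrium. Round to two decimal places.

Yarrow's profit: π_Y = (240 - Q)q_Y - (33q_Y). Setting ∂π_Y/∂q_Y = 0: 207 - 2q_Y - (q_X) = 0.
Xenon's first-order condition: 172 - 2q_X - (q_Y) = 0.
Best responses: q_Y = (207 - q_X)/2, q_X = (172 - q_Y)/2.
Substituting one into the other gives q_Y = 242/3 and q_X = 137/3.
Price P = 240 - 379/3 = 341/3.
Xenon's profit: (341/3 - 68)·(137/3) = 2085.4444.

2085.44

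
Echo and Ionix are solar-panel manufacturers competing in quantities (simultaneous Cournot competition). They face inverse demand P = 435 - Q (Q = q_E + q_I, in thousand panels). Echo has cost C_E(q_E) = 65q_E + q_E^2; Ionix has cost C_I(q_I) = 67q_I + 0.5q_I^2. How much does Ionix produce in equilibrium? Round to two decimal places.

100.18

Echo's profit: π_E = (435 - Q)q_E - (65q_E + q_E²). Setting ∂π_E/∂q_E = 0: 370 - 4q_E - (q_I) = 0.
Ionix's first-order condition: 368 - 3q_I - (q_E) = 0.
So q_E = (370 - q_I)/4 and q_I = (368 - q_E)/3.
Solving the pair: q_E = 742/11, q_I = 1102/11.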